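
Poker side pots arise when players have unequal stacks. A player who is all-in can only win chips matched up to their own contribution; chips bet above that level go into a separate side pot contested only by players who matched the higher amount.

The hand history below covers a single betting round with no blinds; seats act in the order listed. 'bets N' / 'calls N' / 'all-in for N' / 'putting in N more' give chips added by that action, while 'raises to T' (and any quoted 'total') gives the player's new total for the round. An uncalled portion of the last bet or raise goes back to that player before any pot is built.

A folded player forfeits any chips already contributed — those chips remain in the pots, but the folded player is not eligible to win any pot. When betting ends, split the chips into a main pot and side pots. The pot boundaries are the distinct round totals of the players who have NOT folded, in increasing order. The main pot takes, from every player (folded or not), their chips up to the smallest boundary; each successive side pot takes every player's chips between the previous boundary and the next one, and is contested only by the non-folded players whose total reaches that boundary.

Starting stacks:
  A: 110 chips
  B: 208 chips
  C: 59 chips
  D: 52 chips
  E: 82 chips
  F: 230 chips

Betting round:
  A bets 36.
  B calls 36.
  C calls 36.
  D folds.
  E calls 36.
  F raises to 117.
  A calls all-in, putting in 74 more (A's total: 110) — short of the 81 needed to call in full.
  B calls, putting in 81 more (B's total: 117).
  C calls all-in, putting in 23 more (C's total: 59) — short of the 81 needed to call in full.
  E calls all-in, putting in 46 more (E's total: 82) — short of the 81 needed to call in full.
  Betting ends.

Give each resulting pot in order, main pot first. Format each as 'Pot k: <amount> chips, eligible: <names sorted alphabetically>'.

Pot 1: 295 chips, eligible: A, B, C, E, F
Pot 2: 92 chips, eligible: A, B, E, F
Pot 3: 84 chips, eligible: A, B, F
Pot 4: 14 chips, eligible: B, F

Derivation:
Contributions: A=110, B=117, C=59, E=82, F=117
Folded: D
Pot levels (distinct totals of non-folded players): 59, 82, 110, 117
Layer 1-59: 59 each from A, B, C, E, F = 59*5 = 295 chips; eligible A, B, C, E, F
Layer 60-82: 23 each from A, B, E, F = 23*4 = 92 chips; eligible A, B, E, F
Layer 83-110: 28 each from A, B, F = 28*3 = 84 chips; eligible A, B, F
Layer 111-117: 7 each from B, F = 7*2 = 14 chips; eligible B, F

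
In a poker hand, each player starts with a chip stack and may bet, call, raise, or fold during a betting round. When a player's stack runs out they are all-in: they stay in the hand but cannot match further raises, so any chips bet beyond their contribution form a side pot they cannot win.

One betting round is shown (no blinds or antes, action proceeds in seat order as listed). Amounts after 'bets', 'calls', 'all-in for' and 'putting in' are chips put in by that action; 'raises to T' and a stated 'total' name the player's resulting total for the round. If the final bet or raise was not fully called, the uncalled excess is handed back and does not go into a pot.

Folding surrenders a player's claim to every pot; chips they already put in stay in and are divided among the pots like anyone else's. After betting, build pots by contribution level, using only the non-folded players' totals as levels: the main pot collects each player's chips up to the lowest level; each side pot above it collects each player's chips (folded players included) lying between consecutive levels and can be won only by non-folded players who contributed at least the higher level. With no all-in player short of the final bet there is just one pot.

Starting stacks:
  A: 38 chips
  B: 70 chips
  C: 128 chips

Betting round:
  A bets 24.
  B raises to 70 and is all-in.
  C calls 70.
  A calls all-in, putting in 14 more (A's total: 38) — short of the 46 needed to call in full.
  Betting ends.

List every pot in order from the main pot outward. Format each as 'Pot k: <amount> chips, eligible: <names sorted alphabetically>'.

Pot 1: 114 chips, eligible: A, B, C
Pot 2: 64 chips, eligible: B, C

Derivation:
Contributions: A=38, B=70, C=70
Pot levels (distinct totals of non-folded players): 38, 70
Layer 1-38: 38 each from A, B, C = 38*3 = 114 chips; eligible A, B, C
Layer 39-70: 32 each from B, C = 32*2 = 64 chips; eligible B, C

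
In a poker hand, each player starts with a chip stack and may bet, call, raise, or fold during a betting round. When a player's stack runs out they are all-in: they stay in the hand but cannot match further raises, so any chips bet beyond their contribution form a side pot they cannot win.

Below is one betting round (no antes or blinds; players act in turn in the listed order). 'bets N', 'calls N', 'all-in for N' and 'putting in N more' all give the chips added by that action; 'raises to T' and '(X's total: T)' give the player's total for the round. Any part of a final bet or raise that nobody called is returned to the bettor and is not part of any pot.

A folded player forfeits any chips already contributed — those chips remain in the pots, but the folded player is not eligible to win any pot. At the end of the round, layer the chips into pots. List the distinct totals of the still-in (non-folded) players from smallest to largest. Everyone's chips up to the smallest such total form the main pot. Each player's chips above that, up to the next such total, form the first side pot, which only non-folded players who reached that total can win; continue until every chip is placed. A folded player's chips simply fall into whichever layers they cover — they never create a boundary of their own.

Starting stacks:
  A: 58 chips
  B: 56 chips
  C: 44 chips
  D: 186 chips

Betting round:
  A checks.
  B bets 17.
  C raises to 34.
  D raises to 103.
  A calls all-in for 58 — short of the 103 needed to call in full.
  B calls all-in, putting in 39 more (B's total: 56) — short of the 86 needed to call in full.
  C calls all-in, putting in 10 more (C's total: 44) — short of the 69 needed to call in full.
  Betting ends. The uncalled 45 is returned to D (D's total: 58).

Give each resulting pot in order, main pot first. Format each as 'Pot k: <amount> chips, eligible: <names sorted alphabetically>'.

Pot 1: 176 chips, eligible: A, B, C, D
Pot 2: 36 chips, eligible: A, B, D
Pot 3: 4 chips, eligible: A, D

Derivation:
Contributions (after 45 returned to D): A=58, B=56, C=44, D=58
Pot levels (distinct totals of non-folded players): 44, 56, 58
Layer 1-44: 44 each from A, B, C, D = 44*4 = 176 chips; eligible A, B, C, D
Layer 45-56: 12 each from A, B, D = 12*3 = 36 chips; eligible A, B, D
Layer 57-58: 2 each from A, D = 2*2 = 4 chips; eligible A, D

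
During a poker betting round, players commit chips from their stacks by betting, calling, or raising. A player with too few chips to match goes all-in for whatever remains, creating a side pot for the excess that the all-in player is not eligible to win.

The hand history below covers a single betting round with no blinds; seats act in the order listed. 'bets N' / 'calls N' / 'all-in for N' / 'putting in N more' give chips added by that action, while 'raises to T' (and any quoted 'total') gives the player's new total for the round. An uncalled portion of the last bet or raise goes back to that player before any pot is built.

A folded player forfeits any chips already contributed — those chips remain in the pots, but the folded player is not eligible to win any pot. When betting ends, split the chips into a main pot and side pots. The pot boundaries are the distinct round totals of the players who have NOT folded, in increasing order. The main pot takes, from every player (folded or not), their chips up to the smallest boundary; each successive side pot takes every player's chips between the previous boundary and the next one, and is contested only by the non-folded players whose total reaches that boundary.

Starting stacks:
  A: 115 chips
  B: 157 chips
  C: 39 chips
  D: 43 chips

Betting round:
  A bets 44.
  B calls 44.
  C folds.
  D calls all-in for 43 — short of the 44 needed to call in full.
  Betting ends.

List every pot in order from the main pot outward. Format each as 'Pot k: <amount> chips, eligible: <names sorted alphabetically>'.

Pot 1: 129 chips, eligible: A, B, D
Pot 2: 2 chips, eligible: A, B

Derivation:
Contributions: A=44, B=44, D=43
Folded: C
Pot levels (distinct totals of non-folded players): 43, 44
Layer 1-43: 43 each from A, B, D = 43*3 = 129 chips; eligible A, B, D
Layer 44-44: 1 each from A, B = 1*2 = 2 chips; eligible A, B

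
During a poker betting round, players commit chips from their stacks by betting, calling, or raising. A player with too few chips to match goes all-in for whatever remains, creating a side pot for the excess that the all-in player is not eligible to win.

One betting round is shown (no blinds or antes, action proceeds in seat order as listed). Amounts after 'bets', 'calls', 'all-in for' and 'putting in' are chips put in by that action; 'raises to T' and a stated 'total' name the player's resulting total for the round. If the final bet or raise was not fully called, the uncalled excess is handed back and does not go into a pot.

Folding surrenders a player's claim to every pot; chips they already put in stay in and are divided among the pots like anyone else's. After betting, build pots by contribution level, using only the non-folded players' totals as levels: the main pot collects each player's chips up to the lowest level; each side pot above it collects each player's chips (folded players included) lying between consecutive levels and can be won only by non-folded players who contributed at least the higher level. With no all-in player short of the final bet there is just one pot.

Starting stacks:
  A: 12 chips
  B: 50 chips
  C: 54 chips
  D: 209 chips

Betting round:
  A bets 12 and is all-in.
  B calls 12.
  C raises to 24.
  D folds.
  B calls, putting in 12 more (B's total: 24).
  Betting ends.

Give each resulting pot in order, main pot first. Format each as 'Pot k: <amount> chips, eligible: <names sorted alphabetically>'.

Contributions: A=12, B=24, C=24
Folded: D
Pot levels (distinct totals of non-folded players): 12, 24
Layer 1-12: 12 each from A, B, C = 12*3 = 36 chips; eligible A, B, C
Layer 13-24: 12 each from B, C = 12*2 = 24 chips; eligible B, C

Pot 1: 36 chips, eligible: A, B, C
Pot 2: 24 chips, eligible: B, C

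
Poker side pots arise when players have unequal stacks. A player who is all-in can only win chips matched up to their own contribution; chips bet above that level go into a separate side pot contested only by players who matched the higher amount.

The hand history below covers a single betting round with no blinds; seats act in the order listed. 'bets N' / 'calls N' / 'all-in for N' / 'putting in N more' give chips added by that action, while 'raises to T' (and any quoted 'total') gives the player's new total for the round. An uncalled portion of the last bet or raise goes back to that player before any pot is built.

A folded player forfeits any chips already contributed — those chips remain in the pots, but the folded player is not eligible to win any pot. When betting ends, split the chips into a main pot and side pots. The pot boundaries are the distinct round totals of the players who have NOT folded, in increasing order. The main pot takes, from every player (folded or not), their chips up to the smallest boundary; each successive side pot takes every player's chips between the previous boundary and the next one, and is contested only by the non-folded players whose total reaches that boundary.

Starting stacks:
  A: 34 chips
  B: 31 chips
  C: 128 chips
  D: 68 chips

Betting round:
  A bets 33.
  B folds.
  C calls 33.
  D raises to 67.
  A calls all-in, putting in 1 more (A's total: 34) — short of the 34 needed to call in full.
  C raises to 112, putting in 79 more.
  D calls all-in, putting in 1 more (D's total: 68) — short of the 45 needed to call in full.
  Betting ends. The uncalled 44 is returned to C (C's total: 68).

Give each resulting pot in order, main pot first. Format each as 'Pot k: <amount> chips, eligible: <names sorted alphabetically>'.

Pot 1: 102 chips, eligible: A, C, D
Pot 2: 68 chips, eligible: C, D

Derivation:
Contributions (after 44 returned to C): A=34, C=68, D=68
Folded: B
Pot levels (distinct totals of non-folded players): 34, 68
Layer 1-34: 34 each from A, C, D = 34*3 = 102 chips; eligible A, C, D
Layer 35-68: 34 each from C, D = 34*2 = 68 chips; eligible C, D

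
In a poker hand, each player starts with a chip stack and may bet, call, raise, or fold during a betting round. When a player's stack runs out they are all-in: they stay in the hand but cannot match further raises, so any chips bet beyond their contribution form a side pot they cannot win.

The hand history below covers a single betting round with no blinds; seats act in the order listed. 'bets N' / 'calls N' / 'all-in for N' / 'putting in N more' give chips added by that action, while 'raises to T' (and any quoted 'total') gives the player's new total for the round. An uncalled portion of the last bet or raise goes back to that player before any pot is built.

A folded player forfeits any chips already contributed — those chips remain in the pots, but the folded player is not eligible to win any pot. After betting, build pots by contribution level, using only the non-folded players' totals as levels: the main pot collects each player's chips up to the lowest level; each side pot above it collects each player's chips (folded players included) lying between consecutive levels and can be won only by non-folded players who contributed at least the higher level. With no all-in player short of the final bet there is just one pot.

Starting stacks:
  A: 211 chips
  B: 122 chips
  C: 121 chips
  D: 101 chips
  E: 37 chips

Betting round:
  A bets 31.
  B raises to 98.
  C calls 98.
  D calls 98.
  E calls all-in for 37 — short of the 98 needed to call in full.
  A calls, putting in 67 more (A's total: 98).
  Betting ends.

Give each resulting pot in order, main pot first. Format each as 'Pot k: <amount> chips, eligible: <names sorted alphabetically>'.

Pot 1: 185 chips, eligible: A, B, C, D, E
Pot 2: 244 chips, eligible: A, B, C, D

Derivation:
Contributions: A=98, B=98, C=98, D=98, E=37
Pot levels (distinct totals of non-folded players): 37, 98
Layer 1-37: 37 each from A, B, C, D, E = 37*5 = 185 chips; eligible A, B, C, D, E
Layer 38-98: 61 each from A, B, C, D = 61*4 = 244 chips; eligible A, B, C, D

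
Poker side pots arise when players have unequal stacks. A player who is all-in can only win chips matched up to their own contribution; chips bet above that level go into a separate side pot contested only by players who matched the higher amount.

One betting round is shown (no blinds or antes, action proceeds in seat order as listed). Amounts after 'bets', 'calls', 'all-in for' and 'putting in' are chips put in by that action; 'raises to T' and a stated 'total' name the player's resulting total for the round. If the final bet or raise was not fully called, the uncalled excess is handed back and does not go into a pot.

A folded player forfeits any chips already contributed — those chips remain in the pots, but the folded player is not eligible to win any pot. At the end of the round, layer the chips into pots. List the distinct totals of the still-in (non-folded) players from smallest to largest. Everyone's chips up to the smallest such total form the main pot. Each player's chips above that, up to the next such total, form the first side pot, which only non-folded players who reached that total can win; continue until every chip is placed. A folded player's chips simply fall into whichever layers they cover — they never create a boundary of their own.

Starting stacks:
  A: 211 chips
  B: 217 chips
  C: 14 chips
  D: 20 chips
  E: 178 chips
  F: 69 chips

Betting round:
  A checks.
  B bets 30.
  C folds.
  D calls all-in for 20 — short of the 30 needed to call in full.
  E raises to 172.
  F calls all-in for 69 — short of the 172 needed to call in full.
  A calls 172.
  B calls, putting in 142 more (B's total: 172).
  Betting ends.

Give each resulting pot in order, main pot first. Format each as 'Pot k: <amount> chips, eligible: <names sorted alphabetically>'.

Contributions: A=172, B=172, D=20, E=172, F=69
Folded: C
Pot levels (distinct totals of non-folded players): 20, 69, 172
Layer 1-20: 20 each from A, B, D, E, F = 20*5 = 100 chips; eligible A, B, D, E, F
Layer 21-69: 49 each from A, B, E, F = 49*4 = 196 chips; eligible A, B, E, F
Layer 70-172: 103 each from A, B, E = 103*3 = 309 chips; eligible A, B, E

Pot 1: 100 chips, eligible: A, B, D, E, F
Pot 2: 196 chips, eligible: A, B, E, F
Pot 3: 309 chips, eligible: A, B, E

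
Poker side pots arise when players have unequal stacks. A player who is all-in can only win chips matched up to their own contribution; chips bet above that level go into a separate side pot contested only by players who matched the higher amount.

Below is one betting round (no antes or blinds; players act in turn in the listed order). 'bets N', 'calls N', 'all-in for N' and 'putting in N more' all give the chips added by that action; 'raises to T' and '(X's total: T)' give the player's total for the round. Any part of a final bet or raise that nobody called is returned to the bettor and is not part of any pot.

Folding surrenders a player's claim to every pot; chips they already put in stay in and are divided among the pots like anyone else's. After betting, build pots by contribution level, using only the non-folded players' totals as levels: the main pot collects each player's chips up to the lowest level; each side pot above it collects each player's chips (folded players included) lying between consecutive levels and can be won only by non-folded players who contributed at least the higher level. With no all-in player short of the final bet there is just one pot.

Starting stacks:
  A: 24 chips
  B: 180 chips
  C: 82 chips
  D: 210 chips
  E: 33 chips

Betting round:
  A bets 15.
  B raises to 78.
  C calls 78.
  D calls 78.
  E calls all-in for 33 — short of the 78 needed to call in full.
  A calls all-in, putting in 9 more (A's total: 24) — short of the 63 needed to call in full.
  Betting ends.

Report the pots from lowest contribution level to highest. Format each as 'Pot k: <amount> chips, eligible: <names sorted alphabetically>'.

Pot 1: 120 chips, eligible: A, B, C, D, E
Pot 2: 36 chips, eligible: B, C, D, E
Pot 3: 135 chips, eligible: B, C, D

Derivation:
Contributions: A=24, B=78, C=78, D=78, E=33
Pot levels (distinct totals of non-folded players): 24, 33, 78
Layer 1-24: 24 each from A, B, C, D, E = 24*5 = 120 chips; eligible A, B, C, D, E
Layer 25-33: 9 each from B, C, D, E = 9*4 = 36 chips; eligible B, C, D, E
Layer 34-78: 45 each from B, C, D = 45*3 = 135 chips; eligible B, C, D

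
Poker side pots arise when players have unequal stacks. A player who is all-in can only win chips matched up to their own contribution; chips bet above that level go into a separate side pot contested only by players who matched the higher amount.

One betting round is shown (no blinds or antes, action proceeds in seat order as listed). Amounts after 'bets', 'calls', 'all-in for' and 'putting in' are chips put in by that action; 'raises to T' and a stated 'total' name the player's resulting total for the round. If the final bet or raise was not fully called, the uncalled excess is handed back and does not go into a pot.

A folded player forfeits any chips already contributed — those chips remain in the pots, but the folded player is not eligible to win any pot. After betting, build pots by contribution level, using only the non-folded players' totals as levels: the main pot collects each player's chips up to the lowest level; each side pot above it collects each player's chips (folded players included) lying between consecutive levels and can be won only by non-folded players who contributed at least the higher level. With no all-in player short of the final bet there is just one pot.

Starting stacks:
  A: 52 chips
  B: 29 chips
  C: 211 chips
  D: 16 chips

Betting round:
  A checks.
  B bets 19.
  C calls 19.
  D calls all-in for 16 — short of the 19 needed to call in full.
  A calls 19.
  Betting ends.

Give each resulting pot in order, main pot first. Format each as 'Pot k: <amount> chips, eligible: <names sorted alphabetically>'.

Contributions: A=19, B=19, C=19, D=16
Pot levels (distinct totals of non-folded players): 16, 19
Layer 1-16: 16 each from A, B, C, D = 16*4 = 64 chips; eligible A, B, C, D
Layer 17-19: 3 each from A, B, C = 3*3 = 9 chips; eligible A, B, C

Pot 1: 64 chips, eligible: A, B, C, D
Pot 2: 9 chips, eligible: A, B, C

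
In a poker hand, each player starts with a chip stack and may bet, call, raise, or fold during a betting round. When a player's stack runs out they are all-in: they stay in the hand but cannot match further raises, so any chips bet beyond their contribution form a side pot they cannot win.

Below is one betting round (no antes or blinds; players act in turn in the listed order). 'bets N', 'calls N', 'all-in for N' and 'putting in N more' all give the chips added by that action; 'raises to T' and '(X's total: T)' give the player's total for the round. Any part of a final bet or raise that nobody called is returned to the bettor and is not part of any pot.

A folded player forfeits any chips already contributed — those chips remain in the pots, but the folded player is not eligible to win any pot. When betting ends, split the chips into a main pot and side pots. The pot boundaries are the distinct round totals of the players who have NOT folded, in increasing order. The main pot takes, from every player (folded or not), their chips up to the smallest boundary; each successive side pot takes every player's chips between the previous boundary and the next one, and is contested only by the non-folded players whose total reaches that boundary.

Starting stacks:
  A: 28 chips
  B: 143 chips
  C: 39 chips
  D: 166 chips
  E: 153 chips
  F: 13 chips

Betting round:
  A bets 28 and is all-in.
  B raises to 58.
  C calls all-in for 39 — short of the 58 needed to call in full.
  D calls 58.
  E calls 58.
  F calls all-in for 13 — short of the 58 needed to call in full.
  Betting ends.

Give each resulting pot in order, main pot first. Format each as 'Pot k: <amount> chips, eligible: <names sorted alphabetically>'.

Pot 1: 78 chips, eligible: A, B, C, D, E, F
Pot 2: 75 chips, eligible: A, B, C, D, E
Pot 3: 44 chips, eligible: B, C, D, E
Pot 4: 57 chips, eligible: B, D, E

Derivation:
Contributions: A=28, B=58, C=39, D=58, E=58, F=13
Pot levels (distinct totals of non-folded players): 13, 28, 39, 58
Layer 1-13: 13 each from A, B, C, D, E, F = 13*6 = 78 chips; eligible A, B, C, D, E, F
Layer 14-28: 15 each from A, B, C, D, E = 15*5 = 75 chips; eligible A, B, C, D, E
Layer 29-39: 11 each from B, C, D, E = 11*4 = 44 chips; eligible B, C, D, E
Layer 40-58: 19 each from B, D, E = 19*3 = 57 chips; eligible B, D, E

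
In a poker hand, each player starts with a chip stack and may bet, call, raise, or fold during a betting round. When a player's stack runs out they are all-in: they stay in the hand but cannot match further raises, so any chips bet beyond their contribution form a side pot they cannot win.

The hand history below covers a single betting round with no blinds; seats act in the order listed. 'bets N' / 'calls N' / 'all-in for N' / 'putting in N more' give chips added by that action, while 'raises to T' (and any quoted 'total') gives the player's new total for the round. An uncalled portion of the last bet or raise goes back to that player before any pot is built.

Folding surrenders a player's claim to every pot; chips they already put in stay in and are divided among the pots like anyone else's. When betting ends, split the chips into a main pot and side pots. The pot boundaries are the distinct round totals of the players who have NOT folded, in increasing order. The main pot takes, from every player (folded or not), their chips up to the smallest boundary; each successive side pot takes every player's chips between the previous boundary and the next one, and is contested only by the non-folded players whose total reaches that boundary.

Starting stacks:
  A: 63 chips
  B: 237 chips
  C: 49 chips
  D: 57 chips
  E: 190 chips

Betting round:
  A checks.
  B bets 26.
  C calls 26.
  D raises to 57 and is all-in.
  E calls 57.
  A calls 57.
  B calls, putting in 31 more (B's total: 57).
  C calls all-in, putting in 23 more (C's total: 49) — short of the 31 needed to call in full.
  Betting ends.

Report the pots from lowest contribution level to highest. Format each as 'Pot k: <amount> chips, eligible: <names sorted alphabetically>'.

Pot 1: 245 chips, eligible: A, B, C, D, E
Pot 2: 32 chips, eligible: A, B, D, E

Derivation:
Contributions: A=57, B=57, C=49, D=57, E=57
Pot levels (distinct totals of non-folded players): 49, 57
Layer 1-49: 49 each from A, B, C, D, E = 49*5 = 245 chips; eligible A, B, C, D, E
Layer 50-57: 8 each from A, B, D, E = 8*4 = 32 chips; eligible A, B, D, E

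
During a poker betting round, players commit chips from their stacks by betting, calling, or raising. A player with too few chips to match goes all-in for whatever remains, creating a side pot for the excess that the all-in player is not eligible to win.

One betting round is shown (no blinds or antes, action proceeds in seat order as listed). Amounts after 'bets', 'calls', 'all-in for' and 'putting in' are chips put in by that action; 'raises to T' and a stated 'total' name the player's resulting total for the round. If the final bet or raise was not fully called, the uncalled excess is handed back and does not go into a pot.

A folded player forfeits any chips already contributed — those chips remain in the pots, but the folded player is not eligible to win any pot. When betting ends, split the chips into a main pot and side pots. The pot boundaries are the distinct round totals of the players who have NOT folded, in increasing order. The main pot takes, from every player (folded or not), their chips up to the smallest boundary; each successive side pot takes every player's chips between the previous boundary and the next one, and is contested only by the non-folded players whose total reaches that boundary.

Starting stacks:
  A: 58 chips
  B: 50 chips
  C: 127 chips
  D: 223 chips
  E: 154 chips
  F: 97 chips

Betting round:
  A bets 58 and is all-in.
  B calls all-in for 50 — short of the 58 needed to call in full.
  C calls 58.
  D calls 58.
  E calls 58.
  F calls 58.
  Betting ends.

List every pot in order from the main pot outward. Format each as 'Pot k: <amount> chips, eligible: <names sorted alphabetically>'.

Pot 1: 300 chips, eligible: A, B, C, D, E, F
Pot 2: 40 chips, eligible: A, C, D, E, F

Derivation:
Contributions: A=58, B=50, C=58, D=58, E=58, F=58
Pot levels (distinct totals of non-folded players): 50, 58
Layer 1-50: 50 each from A, B, C, D, E, F = 50*6 = 300 chips; eligible A, B, C, D, E, F
Layer 51-58: 8 each from A, C, D, E, F = 8*5 = 40 chips; eligible A, C, D, E, F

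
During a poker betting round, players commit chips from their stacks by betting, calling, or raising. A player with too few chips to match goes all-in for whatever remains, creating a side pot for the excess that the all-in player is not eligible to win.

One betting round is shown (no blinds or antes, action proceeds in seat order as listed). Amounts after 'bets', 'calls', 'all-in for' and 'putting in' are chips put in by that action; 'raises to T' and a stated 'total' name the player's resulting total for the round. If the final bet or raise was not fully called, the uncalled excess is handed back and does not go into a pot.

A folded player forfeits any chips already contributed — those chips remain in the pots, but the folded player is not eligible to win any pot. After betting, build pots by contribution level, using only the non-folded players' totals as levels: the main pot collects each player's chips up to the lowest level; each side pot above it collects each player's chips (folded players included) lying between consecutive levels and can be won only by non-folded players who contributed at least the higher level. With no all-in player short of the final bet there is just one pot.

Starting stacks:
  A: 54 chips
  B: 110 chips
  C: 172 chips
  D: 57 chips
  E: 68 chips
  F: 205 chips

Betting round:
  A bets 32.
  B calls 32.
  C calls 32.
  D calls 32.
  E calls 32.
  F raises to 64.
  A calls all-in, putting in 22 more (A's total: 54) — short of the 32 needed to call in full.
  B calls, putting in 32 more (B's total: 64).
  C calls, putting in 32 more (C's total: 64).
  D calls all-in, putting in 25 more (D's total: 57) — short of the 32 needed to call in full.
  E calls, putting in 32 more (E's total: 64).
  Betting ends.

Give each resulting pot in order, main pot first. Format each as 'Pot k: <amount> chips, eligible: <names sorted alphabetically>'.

Contributions: A=54, B=64, C=64, D=57, E=64, F=64
Pot levels (distinct totals of non-folded players): 54, 57, 64
Layer 1-54: 54 each from A, B, C, D, E, F = 54*6 = 324 chips; eligible A, B, C, D, E, F
Layer 55-57: 3 each from B, C, D, E, F = 3*5 = 15 chips; eligible B, C, D, E, F
Layer 58-64: 7 each from B, C, E, F = 7*4 = 28 chips; eligible B, C, E, F

Pot 1: 324 chips, eligible: A, B, C, D, E, F
Pot 2: 15 chips, eligible: B, C, D, E, F
Pot 3: 28 chips, eligible: B, C, E, F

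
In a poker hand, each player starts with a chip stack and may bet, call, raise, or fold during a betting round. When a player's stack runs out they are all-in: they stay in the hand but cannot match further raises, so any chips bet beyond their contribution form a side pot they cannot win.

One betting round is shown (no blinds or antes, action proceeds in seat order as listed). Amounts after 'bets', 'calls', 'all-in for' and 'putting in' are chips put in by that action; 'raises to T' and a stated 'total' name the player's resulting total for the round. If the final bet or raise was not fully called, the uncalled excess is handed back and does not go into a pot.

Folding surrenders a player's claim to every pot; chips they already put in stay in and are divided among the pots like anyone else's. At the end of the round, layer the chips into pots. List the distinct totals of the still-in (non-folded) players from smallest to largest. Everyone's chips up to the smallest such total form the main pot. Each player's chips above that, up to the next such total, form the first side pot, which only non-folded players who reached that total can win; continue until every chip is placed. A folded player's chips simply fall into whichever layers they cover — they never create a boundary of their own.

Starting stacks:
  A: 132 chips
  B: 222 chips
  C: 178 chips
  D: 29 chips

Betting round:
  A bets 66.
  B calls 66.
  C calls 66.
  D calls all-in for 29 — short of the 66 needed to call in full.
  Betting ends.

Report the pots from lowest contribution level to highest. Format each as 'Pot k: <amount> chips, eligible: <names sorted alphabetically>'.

Contributions: A=66, B=66, C=66, D=29
Pot levels (distinct totals of non-folded players): 29, 66
Layer 1-29: 29 each from A, B, C, D = 29*4 = 116 chips; eligible A, B, C, D
Layer 30-66: 37 each from A, B, C = 37*3 = 111 chips; eligible A, B, C

Pot 1: 116 chips, eligible: A, B, C, D
Pot 2: 111 chips, eligible: A, B, C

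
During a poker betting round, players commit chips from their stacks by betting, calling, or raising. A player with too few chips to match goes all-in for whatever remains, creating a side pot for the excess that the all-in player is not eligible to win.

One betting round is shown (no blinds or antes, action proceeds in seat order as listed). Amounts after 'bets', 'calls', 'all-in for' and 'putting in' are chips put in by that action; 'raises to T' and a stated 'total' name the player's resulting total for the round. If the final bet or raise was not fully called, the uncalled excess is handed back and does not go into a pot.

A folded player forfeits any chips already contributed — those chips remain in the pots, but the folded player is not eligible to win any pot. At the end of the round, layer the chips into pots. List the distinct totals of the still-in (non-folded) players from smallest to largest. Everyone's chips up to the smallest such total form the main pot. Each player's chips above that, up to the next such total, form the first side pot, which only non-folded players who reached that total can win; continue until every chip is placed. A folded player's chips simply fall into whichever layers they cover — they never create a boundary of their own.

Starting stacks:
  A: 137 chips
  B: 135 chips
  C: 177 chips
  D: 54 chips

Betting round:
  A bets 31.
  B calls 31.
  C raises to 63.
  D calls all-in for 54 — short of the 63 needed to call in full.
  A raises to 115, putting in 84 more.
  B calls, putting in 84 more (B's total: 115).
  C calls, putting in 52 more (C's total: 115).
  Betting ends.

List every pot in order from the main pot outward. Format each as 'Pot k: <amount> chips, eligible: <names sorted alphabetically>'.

Pot 1: 216 chips, eligible: A, B, C, D
Pot 2: 183 chips, eligible: A, B, C

Derivation:
Contributions: A=115, B=115, C=115, D=54
Pot levels (distinct totals of non-folded players): 54, 115
Layer 1-54: 54 each from A, B, C, D = 54*4 = 216 chips; eligible A, B, C, D
Layer 55-115: 61 each from A, B, C = 61*3 = 183 chips; eligible A, B, C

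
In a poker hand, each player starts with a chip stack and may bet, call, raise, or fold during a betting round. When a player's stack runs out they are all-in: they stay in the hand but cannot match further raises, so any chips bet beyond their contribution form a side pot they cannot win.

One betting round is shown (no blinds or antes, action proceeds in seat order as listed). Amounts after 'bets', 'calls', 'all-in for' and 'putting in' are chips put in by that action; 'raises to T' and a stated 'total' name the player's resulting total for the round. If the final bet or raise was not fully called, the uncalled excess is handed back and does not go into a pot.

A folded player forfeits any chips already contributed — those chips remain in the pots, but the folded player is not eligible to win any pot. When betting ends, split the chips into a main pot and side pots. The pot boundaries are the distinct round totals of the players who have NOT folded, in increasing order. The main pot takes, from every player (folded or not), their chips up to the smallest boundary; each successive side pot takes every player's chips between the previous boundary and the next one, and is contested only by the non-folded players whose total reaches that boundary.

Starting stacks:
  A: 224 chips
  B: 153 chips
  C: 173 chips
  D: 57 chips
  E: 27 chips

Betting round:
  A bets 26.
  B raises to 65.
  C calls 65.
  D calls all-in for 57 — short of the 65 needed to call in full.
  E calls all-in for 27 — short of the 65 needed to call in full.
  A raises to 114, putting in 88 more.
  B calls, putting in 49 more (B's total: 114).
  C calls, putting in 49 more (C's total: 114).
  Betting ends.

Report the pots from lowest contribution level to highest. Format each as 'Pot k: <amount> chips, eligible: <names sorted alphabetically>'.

Pot 1: 135 chips, eligible: A, B, C, D, E
Pot 2: 120 chips, eligible: A, B, C, D
Pot 3: 171 chips, eligible: A, B, C

Derivation:
Contributions: A=114, B=114, C=114, D=57, E=27
Pot levels (distinct totals of non-folded players): 27, 57, 114
Layer 1-27: 27 each from A, B, C, D, E = 27*5 = 135 chips; eligible A, B, C, D, E
Layer 28-57: 30 each from A, B, C, D = 30*4 = 120 chips; eligible A, B, C, D
Layer 58-114: 57 each from A, B, C = 57*3 = 171 chips; eligible A, B, C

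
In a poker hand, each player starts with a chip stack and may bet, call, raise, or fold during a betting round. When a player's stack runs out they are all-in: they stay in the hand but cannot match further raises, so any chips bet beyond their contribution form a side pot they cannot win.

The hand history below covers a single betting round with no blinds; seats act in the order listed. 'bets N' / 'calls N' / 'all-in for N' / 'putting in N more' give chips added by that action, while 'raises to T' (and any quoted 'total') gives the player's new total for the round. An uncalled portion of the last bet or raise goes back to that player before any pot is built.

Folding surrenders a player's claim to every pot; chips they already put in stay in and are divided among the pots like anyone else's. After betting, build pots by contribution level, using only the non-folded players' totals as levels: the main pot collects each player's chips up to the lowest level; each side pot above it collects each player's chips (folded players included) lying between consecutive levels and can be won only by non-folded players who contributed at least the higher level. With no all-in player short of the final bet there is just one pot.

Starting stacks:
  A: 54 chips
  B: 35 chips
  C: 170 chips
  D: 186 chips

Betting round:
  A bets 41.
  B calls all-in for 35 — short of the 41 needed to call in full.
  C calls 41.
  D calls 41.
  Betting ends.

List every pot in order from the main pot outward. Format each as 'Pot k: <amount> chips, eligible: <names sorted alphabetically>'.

Pot 1: 140 chips, eligible: A, B, C, D
Pot 2: 18 chips, eligible: A, C, D

Derivation:
Contributions: A=41, B=35, C=41, D=41
Pot levels (distinct totals of non-folded players): 35, 41
Layer 1-35: 35 each from A, B, C, D = 35*4 = 140 chips; eligible A, B, C, D
Layer 36-41: 6 each from A, C, D = 6*3 = 18 chips; eligible A, C, D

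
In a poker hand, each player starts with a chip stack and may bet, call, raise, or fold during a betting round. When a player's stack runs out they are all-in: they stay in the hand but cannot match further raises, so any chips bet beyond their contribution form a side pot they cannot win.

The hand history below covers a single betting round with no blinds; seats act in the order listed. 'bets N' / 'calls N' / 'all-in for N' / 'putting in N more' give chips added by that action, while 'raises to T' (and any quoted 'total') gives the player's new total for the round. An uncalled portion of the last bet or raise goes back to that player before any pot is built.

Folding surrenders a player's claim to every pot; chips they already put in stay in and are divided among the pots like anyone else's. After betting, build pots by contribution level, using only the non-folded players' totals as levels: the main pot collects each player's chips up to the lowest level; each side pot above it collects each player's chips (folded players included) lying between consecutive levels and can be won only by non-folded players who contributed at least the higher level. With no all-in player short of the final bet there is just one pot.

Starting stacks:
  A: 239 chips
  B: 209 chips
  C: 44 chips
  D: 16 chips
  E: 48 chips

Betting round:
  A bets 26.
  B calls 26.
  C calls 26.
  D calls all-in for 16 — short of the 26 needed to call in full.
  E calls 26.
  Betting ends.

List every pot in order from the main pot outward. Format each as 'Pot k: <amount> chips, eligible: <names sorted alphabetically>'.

Contributions: A=26, B=26, C=26, D=16, E=26
Pot levels (distinct totals of non-folded players): 16, 26
Layer 1-16: 16 each from A, B, C, D, E = 16*5 = 80 chips; eligible A, B, C, D, E
Layer 17-26: 10 each from A, B, C, E = 10*4 = 40 chips; eligible A, B, C, E

Pot 1: 80 chips, eligible: A, B, C, D, E
Pot 2: 40 chips, eligible: A, B, C, E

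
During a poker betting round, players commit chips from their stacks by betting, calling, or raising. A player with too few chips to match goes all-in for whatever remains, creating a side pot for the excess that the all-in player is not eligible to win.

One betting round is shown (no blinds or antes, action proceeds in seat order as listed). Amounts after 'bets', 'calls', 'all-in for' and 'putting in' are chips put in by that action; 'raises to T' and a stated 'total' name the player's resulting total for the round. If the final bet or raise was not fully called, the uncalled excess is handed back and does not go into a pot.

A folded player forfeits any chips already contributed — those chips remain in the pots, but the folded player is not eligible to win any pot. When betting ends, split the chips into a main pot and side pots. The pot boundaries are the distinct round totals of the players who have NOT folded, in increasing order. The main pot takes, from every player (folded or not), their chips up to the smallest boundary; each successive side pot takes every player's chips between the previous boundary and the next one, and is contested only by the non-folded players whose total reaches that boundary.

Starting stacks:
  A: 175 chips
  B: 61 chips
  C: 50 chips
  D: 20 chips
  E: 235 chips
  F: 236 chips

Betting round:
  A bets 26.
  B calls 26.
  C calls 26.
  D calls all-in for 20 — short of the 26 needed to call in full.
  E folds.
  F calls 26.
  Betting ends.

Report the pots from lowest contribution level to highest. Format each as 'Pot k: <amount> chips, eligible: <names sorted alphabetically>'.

Pot 1: 100 chips, eligible: A, B, C, D, F
Pot 2: 24 chips, eligible: A, B, C, F

Derivation:
Contributions: A=26, B=26, C=26, D=20, F=26
Folded: E
Pot levels (distinct totals of non-folded players): 20, 26
Layer 1-20: 20 each from A, B, C, D, F = 20*5 = 100 chips; eligible A, B, C, D, F
Layer 21-26: 6 each from A, B, C, F = 6*4 = 24 chips; eligible A, B, C, F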